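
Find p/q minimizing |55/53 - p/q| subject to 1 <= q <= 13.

Expand x = 55/53 as a continued fraction with the Euclidean algorithm:
  55 = 1*53 + 2, so a_0 = 1.
  53 = 26*2 + 1, so a_1 = 26.
  2 = 2*1 + 0, so a_2 = 2.
so x = [1; 26, 2].
Convergents (p_i = a_i*p_{i-1} + p_{i-2}, q_i = a_i*q_{i-1} + q_{i-2} with p_{-2}=0, p_{-1}=1, q_{-2}=1, q_{-1}=0), until the denominator exceeds 13:
  i=0: a_0=1, p_0 = 1*1 + 0 = 1, q_0 = 1*0 + 1 = 1.
  i=1: a_1=26, p_1 = 26*1 + 1 = 27, q_1 = 26*1 + 0 = 26.
q_1 = 26 > 13, so the last convergent with denominator <= 13 is p_0/q_0 = 1/1.
The closest fraction with denominator <= 13 is either p_0/q_0 or the intermediate fraction (k*p_0 + p_{-1})/(k*q_0 + q_{-1}) with the largest k >= 1 whose denominator stays <= 13; these approach x as k grows, and every other convergent or intermediate fraction in range is farther away.
Largest k: floor((13 - q_{-1})/q_0) = floor((13 - 0)/1) = 13 (using the seeds p_{-1} = 1, q_{-1} = 0).
That gives (13*1 + 1)/(13*1 + 0) = 14/13.
Compare the errors: |x - 1/1| = |55*1 - 1*53|/(53*1) = 2/53, and |x - 14/13| = |55*13 - 14*53|/(53*13) = 27/689.
Cross-multiplying, 2*689 = 1378 < 1431 = 27*53, so 2/53 is smaller: the convergent 1/1 is closer to x than 14/13.

1/1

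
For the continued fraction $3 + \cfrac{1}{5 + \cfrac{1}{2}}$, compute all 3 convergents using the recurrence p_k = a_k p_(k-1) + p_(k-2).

3/1, 16/5, 35/11

Using the convergent recurrence p_i = a_i*p_{i-1} + p_{i-2}, q_i = a_i*q_{i-1} + q_{i-2} with p_{-2}=0, p_{-1}=1, q_{-2}=1, q_{-1}=0:
  i=0: a_0=3, p_0 = 3*1 + 0 = 3, q_0 = 3*0 + 1 = 1.
  i=1: a_1=5, p_1 = 5*3 + 1 = 16, q_1 = 5*1 + 0 = 5.
  i=2: a_2=2, p_2 = 2*16 + 3 = 35, q_2 = 2*5 + 1 = 11.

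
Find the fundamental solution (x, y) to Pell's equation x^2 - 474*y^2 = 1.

First expand sqrt(474) as a continued fraction. With x_i = (sqrt(474) + m_i)/d_i and (m_0, d_0) = (0, 1): a_0 = floor(sqrt(474)) = 21, since 21^2 = 441 <= 474 < 484 = 22^2.
Iterate m_{i+1} = d_i*a_i - m_i, d_{i+1} = (474 - m_{i+1}^2)/d_i, a_{i+1} = floor((a_0 + m_{i+1})/d_{i+1}):
  m_1 = 1*21 - 0 = 21, d_1 = (474 - 21^2)/1 = 33/1 = 33, a_1 = floor((21 + 21)/33) = 1.
  m_2 = 33*1 - 21 = 12, d_2 = (474 - 12^2)/33 = 330/33 = 10, a_2 = floor((21 + 12)/10) = 3.
  m_3 = 10*3 - 12 = 18, d_3 = (474 - 18^2)/10 = 150/10 = 15, a_3 = floor((21 + 18)/15) = 2.
  m_4 = 15*2 - 18 = 12, d_4 = (474 - 12^2)/15 = 330/15 = 22, a_4 = floor((21 + 12)/22) = 1.
  m_5 = 22*1 - 12 = 10, d_5 = (474 - 10^2)/22 = 374/22 = 17, a_5 = floor((21 + 10)/17) = 1.
  m_6 = 17*1 - 10 = 7, d_6 = (474 - 7^2)/17 = 425/17 = 25, a_6 = floor((21 + 7)/25) = 1.
  m_7 = 25*1 - 7 = 18, d_7 = (474 - 18^2)/25 = 150/25 = 6, a_7 = floor((21 + 18)/6) = 6.
  m_8 = 6*6 - 18 = 18, d_8 = (474 - 18^2)/6 = 150/6 = 25, a_8 = floor((21 + 18)/25) = 1.
  m_9 = 25*1 - 18 = 7, d_9 = (474 - 7^2)/25 = 425/25 = 17, a_9 = floor((21 + 7)/17) = 1.
  m_10 = 17*1 - 7 = 10, d_10 = (474 - 10^2)/17 = 374/17 = 22, a_10 = floor((21 + 10)/22) = 1.
  m_11 = 22*1 - 10 = 12, d_11 = (474 - 12^2)/22 = 330/22 = 15, a_11 = floor((21 + 12)/15) = 2.
  m_12 = 15*2 - 12 = 18, d_12 = (474 - 18^2)/15 = 150/15 = 10, a_12 = floor((21 + 18)/10) = 3.
  m_13 = 10*3 - 18 = 12, d_13 = (474 - 12^2)/10 = 330/10 = 33, a_13 = floor((21 + 12)/33) = 1.
  m_14 = 33*1 - 12 = 21, d_14 = (474 - 21^2)/33 = 33/33 = 1, a_14 = floor((21 + 21)/1) = 42.
  m_15 = 1*42 - 21 = 21, d_15 = (474 - 21^2)/1 = 33/1 = 33: (m_15, d_15) = (m_1, d_1) = (21, 33), so from here the quotients repeat a_1, ..., a_14; the period length is 14.
So sqrt(474) = [21; (1, 3, 2, 1, 1, 1, 6, 1, 1, 1, 2, 3, 1, 42)] with period length k = 14.
k is even, so the fundamental solution of x^2 - 474y^2 = 1 is (p_{k-1}, q_{k-1}) = (p_13, q_13); compute convergents through index 13.
Convergents (p_i = a_i*p_{i-1} + p_{i-2}, q_i = a_i*q_{i-1} + q_{i-2} with p_{-2}=0, p_{-1}=1, q_{-2}=1, q_{-1}=0):
  i=0: a_0=21, p_0 = 21*1 + 0 = 21, q_0 = 21*0 + 1 = 1.
  i=1: a_1=1, p_1 = 1*21 + 1 = 22, q_1 = 1*1 + 0 = 1.
  i=2: a_2=3, p_2 = 3*22 + 21 = 87, q_2 = 3*1 + 1 = 4.
  i=3: a_3=2, p_3 = 2*87 + 22 = 196, q_3 = 2*4 + 1 = 9.
  i=4: a_4=1, p_4 = 1*196 + 87 = 283, q_4 = 1*9 + 4 = 13.
  i=5: a_5=1, p_5 = 1*283 + 196 = 479, q_5 = 1*13 + 9 = 22.
  i=6: a_6=1, p_6 = 1*479 + 283 = 762, q_6 = 1*22 + 13 = 35.
  i=7: a_7=6, p_7 = 6*762 + 479 = 5051, q_7 = 6*35 + 22 = 232.
  i=8: a_8=1, p_8 = 1*5051 + 762 = 5813, q_8 = 1*232 + 35 = 267.
  i=9: a_9=1, p_9 = 1*5813 + 5051 = 10864, q_9 = 1*267 + 232 = 499.
  i=10: a_10=1, p_10 = 1*10864 + 5813 = 16677, q_10 = 1*499 + 267 = 766.
  i=11: a_11=2, p_11 = 2*16677 + 10864 = 44218, q_11 = 2*766 + 499 = 2031.
  i=12: a_12=3, p_12 = 3*44218 + 16677 = 149331, q_12 = 3*2031 + 766 = 6859.
  i=13: a_13=1, p_13 = 1*149331 + 44218 = 193549, q_13 = 1*6859 + 2031 = 8890.
Check: 193549^2 - 474*8890^2 = 37461215401 - 37461215400 = 1, so (x, y) = (193549, 8890) solves the equation, and by the theorem it is the least positive solution.

(x, y) = (193549, 8890)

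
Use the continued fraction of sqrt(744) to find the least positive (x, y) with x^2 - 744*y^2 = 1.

First expand sqrt(744) as a continued fraction. With x_i = (sqrt(744) + m_i)/d_i and (m_0, d_0) = (0, 1): a_0 = floor(sqrt(744)) = 27, since 27^2 = 729 <= 744 < 784 = 28^2.
Iterate m_{i+1} = d_i*a_i - m_i, d_{i+1} = (744 - m_{i+1}^2)/d_i, a_{i+1} = floor((a_0 + m_{i+1})/d_{i+1}):
  m_1 = 1*27 - 0 = 27, d_1 = (744 - 27^2)/1 = 15/1 = 15, a_1 = floor((27 + 27)/15) = 3.
  m_2 = 15*3 - 27 = 18, d_2 = (744 - 18^2)/15 = 420/15 = 28, a_2 = floor((27 + 18)/28) = 1.
  m_3 = 28*1 - 18 = 10, d_3 = (744 - 10^2)/28 = 644/28 = 23, a_3 = floor((27 + 10)/23) = 1.
  m_4 = 23*1 - 10 = 13, d_4 = (744 - 13^2)/23 = 575/23 = 25, a_4 = floor((27 + 13)/25) = 1.
  m_5 = 25*1 - 13 = 12, d_5 = (744 - 12^2)/25 = 600/25 = 24, a_5 = floor((27 + 12)/24) = 1.
  m_6 = 24*1 - 12 = 12, d_6 = (744 - 12^2)/24 = 600/24 = 25, a_6 = floor((27 + 12)/25) = 1.
  m_7 = 25*1 - 12 = 13, d_7 = (744 - 13^2)/25 = 575/25 = 23, a_7 = floor((27 + 13)/23) = 1.
  m_8 = 23*1 - 13 = 10, d_8 = (744 - 10^2)/23 = 644/23 = 28, a_8 = floor((27 + 10)/28) = 1.
  m_9 = 28*1 - 10 = 18, d_9 = (744 - 18^2)/28 = 420/28 = 15, a_9 = floor((27 + 18)/15) = 3.
  m_10 = 15*3 - 18 = 27, d_10 = (744 - 27^2)/15 = 15/15 = 1, a_10 = floor((27 + 27)/1) = 54.
  m_11 = 1*54 - 27 = 27, d_11 = (744 - 27^2)/1 = 15/1 = 15: (m_11, d_11) = (m_1, d_1) = (27, 15), so from here the quotients repeat a_1, ..., a_10; the period length is 10.
So sqrt(744) = [27; (3, 1, 1, 1, 1, 1, 1, 1, 3, 54)] with period length k = 10.
k is even, so the fundamental solution of x^2 - 744y^2 = 1 is (p_{k-1}, q_{k-1}) = (p_9, q_9); compute convergents through index 9.
Convergents (p_i = a_i*p_{i-1} + p_{i-2}, q_i = a_i*q_{i-1} + q_{i-2} with p_{-2}=0, p_{-1}=1, q_{-2}=1, q_{-1}=0):
  i=0: a_0=27, p_0 = 27*1 + 0 = 27, q_0 = 27*0 + 1 = 1.
  i=1: a_1=3, p_1 = 3*27 + 1 = 82, q_1 = 3*1 + 0 = 3.
  i=2: a_2=1, p_2 = 1*82 + 27 = 109, q_2 = 1*3 + 1 = 4.
  i=3: a_3=1, p_3 = 1*109 + 82 = 191, q_3 = 1*4 + 3 = 7.
  i=4: a_4=1, p_4 = 1*191 + 109 = 300, q_4 = 1*7 + 4 = 11.
  i=5: a_5=1, p_5 = 1*300 + 191 = 491, q_5 = 1*11 + 7 = 18.
  i=6: a_6=1, p_6 = 1*491 + 300 = 791, q_6 = 1*18 + 11 = 29.
  i=7: a_7=1, p_7 = 1*791 + 491 = 1282, q_7 = 1*29 + 18 = 47.
  i=8: a_8=1, p_8 = 1*1282 + 791 = 2073, q_8 = 1*47 + 29 = 76.
  i=9: a_9=3, p_9 = 3*2073 + 1282 = 7501, q_9 = 3*76 + 47 = 275.
Check: 7501^2 - 744*275^2 = 56265001 - 56265000 = 1, so (x, y) = (7501, 275) solves the equation, and by the theorem it is the least positive solution.

(x, y) = (7501, 275)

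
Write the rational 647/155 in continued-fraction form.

[4; 5, 1, 2, 1, 6]

Run the Euclidean algorithm on 647 and 155; the successive quotients are the partial quotients a_0, a_1, ... (each step inverts the fractional part left over by the previous one):
  647 = 4*155 + 27, so a_0 = 4.
  155 = 5*27 + 20, so a_1 = 5.
  27 = 1*20 + 7, so a_2 = 1.
  20 = 2*7 + 6, so a_3 = 2.
  7 = 1*6 + 1, so a_4 = 1.
  6 = 6*1 + 0, so a_5 = 6.
The remainder reaches 0 after 6 divisions, so the expansion has 6 partial quotients, read off in order.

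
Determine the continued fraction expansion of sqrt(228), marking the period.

Write x_i = (sqrt(228) + m_i)/d_i with (m_0, d_0) = (0, 1). a_0 = floor(sqrt(228)) = 15, since 15^2 = 225 <= 228 < 256 = 16^2.
Iterate m_{i+1} = d_i*a_i - m_i, d_{i+1} = (228 - m_{i+1}^2)/d_i, a_{i+1} = floor((a_0 + m_{i+1})/d_{i+1}):
  m_1 = 1*15 - 0 = 15, d_1 = (228 - 15^2)/1 = 3/1 = 3, a_1 = floor((15 + 15)/3) = 10.
  m_2 = 3*10 - 15 = 15, d_2 = (228 - 15^2)/3 = 3/3 = 1, a_2 = floor((15 + 15)/1) = 30.
  m_3 = 1*30 - 15 = 15, d_3 = (228 - 15^2)/1 = 3/1 = 3: (m_3, d_3) = (m_1, d_1) = (15, 3), so from here the quotients repeat a_1, a_2; the period length is 2.
Hence the expansion of sqrt(228) is a_0 = 15 followed by the repeating block 10, 30 (period 2).

[15; (10, 30)]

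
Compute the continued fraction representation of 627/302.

[2; 13, 7, 1, 2]

Run the Euclidean algorithm on 627 and 302; the successive quotients are the partial quotients a_0, a_1, ... (each step inverts the fractional part left over by the previous one):
  627 = 2*302 + 23, so a_0 = 2.
  302 = 13*23 + 3, so a_1 = 13.
  23 = 7*3 + 2, so a_2 = 7.
  3 = 1*2 + 1, so a_3 = 1.
  2 = 2*1 + 0, so a_4 = 2.
The remainder reaches 0 after 5 divisions, so the expansion has 5 partial quotients, read off in order.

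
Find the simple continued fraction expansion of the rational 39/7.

Run the Euclidean algorithm on 39 and 7; the successive quotients are the partial quotients a_0, a_1, ... (each step inverts the fractional part left over by the previous one):
  39 = 5*7 + 4, so a_0 = 5.
  7 = 1*4 + 3, so a_1 = 1.
  4 = 1*3 + 1, so a_2 = 1.
  3 = 3*1 + 0, so a_3 = 3.
The remainder reaches 0 after 4 divisions, so the expansion has 4 partial quotients, read off in order.

[5; 1, 1, 3]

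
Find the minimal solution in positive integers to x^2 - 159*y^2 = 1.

(x, y) = (1324, 105)

First expand sqrt(159) as a continued fraction. With x_i = (sqrt(159) + m_i)/d_i and (m_0, d_0) = (0, 1): a_0 = floor(sqrt(159)) = 12, since 12^2 = 144 <= 159 < 169 = 13^2.
Iterate m_{i+1} = d_i*a_i - m_i, d_{i+1} = (159 - m_{i+1}^2)/d_i, a_{i+1} = floor((a_0 + m_{i+1})/d_{i+1}):
  m_1 = 1*12 - 0 = 12, d_1 = (159 - 12^2)/1 = 15/1 = 15, a_1 = floor((12 + 12)/15) = 1.
  m_2 = 15*1 - 12 = 3, d_2 = (159 - 3^2)/15 = 150/15 = 10, a_2 = floor((12 + 3)/10) = 1.
  m_3 = 10*1 - 3 = 7, d_3 = (159 - 7^2)/10 = 110/10 = 11, a_3 = floor((12 + 7)/11) = 1.
  m_4 = 11*1 - 7 = 4, d_4 = (159 - 4^2)/11 = 143/11 = 13, a_4 = floor((12 + 4)/13) = 1.
  m_5 = 13*1 - 4 = 9, d_5 = (159 - 9^2)/13 = 78/13 = 6, a_5 = floor((12 + 9)/6) = 3.
  m_6 = 6*3 - 9 = 9, d_6 = (159 - 9^2)/6 = 78/6 = 13, a_6 = floor((12 + 9)/13) = 1.
  m_7 = 13*1 - 9 = 4, d_7 = (159 - 4^2)/13 = 143/13 = 11, a_7 = floor((12 + 4)/11) = 1.
  m_8 = 11*1 - 4 = 7, d_8 = (159 - 7^2)/11 = 110/11 = 10, a_8 = floor((12 + 7)/10) = 1.
  m_9 = 10*1 - 7 = 3, d_9 = (159 - 3^2)/10 = 150/10 = 15, a_9 = floor((12 + 3)/15) = 1.
  m_10 = 15*1 - 3 = 12, d_10 = (159 - 12^2)/15 = 15/15 = 1, a_10 = floor((12 + 12)/1) = 24.
  m_11 = 1*24 - 12 = 12, d_11 = (159 - 12^2)/1 = 15/1 = 15: (m_11, d_11) = (m_1, d_1) = (12, 15), so from here the quotients repeat a_1, ..., a_10; the period length is 10.
So sqrt(159) = [12; (1, 1, 1, 1, 3, 1, 1, 1, 1, 24)] with period length k = 10.
k is even, so the fundamental solution of x^2 - 159y^2 = 1 is (p_{k-1}, q_{k-1}) = (p_9, q_9); compute convergents through index 9.
Convergents (p_i = a_i*p_{i-1} + p_{i-2}, q_i = a_i*q_{i-1} + q_{i-2} with p_{-2}=0, p_{-1}=1, q_{-2}=1, q_{-1}=0):
  i=0: a_0=12, p_0 = 12*1 + 0 = 12, q_0 = 12*0 + 1 = 1.
  i=1: a_1=1, p_1 = 1*12 + 1 = 13, q_1 = 1*1 + 0 = 1.
  i=2: a_2=1, p_2 = 1*13 + 12 = 25, q_2 = 1*1 + 1 = 2.
  i=3: a_3=1, p_3 = 1*25 + 13 = 38, q_3 = 1*2 + 1 = 3.
  i=4: a_4=1, p_4 = 1*38 + 25 = 63, q_4 = 1*3 + 2 = 5.
  i=5: a_5=3, p_5 = 3*63 + 38 = 227, q_5 = 3*5 + 3 = 18.
  i=6: a_6=1, p_6 = 1*227 + 63 = 290, q_6 = 1*18 + 5 = 23.
  i=7: a_7=1, p_7 = 1*290 + 227 = 517, q_7 = 1*23 + 18 = 41.
  i=8: a_8=1, p_8 = 1*517 + 290 = 807, q_8 = 1*41 + 23 = 64.
  i=9: a_9=1, p_9 = 1*807 + 517 = 1324, q_9 = 1*64 + 41 = 105.
Check: 1324^2 - 159*105^2 = 1752976 - 1752975 = 1, so (x, y) = (1324, 105) solves the equation, and by the theorem it is the least positive solution.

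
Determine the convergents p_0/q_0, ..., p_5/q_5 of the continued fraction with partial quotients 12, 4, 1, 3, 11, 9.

Using the convergent recurrence p_i = a_i*p_{i-1} + p_{i-2}, q_i = a_i*q_{i-1} + q_{i-2} with p_{-2}=0, p_{-1}=1, q_{-2}=1, q_{-1}=0:
  i=0: a_0=12, p_0 = 12*1 + 0 = 12, q_0 = 12*0 + 1 = 1.
  i=1: a_1=4, p_1 = 4*12 + 1 = 49, q_1 = 4*1 + 0 = 4.
  i=2: a_2=1, p_2 = 1*49 + 12 = 61, q_2 = 1*4 + 1 = 5.
  i=3: a_3=3, p_3 = 3*61 + 49 = 232, q_3 = 3*5 + 4 = 19.
  i=4: a_4=11, p_4 = 11*232 + 61 = 2613, q_4 = 11*19 + 5 = 214.
  i=5: a_5=9, p_5 = 9*2613 + 232 = 23749, q_5 = 9*214 + 19 = 1945.

12/1, 49/4, 61/5, 232/19, 2613/214, 23749/1945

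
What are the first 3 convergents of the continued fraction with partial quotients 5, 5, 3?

5/1, 26/5, 83/16

Using the convergent recurrence p_i = a_i*p_{i-1} + p_{i-2}, q_i = a_i*q_{i-1} + q_{i-2} with p_{-2}=0, p_{-1}=1, q_{-2}=1, q_{-1}=0:
  i=0: a_0=5, p_0 = 5*1 + 0 = 5, q_0 = 5*0 + 1 = 1.
  i=1: a_1=5, p_1 = 5*5 + 1 = 26, q_1 = 5*1 + 0 = 5.
  i=2: a_2=3, p_2 = 3*26 + 5 = 83, q_2 = 3*5 + 1 = 16.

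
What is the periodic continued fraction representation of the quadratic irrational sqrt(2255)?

[47; (2, 18, 2, 94)]

Write x_i = (sqrt(2255) + m_i)/d_i with (m_0, d_0) = (0, 1). a_0 = floor(sqrt(2255)) = 47, since 47^2 = 2209 <= 2255 < 2304 = 48^2.
Iterate m_{i+1} = d_i*a_i - m_i, d_{i+1} = (2255 - m_{i+1}^2)/d_i, a_{i+1} = floor((a_0 + m_{i+1})/d_{i+1}):
  m_1 = 1*47 - 0 = 47, d_1 = (2255 - 47^2)/1 = 46/1 = 46, a_1 = floor((47 + 47)/46) = 2.
  m_2 = 46*2 - 47 = 45, d_2 = (2255 - 45^2)/46 = 230/46 = 5, a_2 = floor((47 + 45)/5) = 18.
  m_3 = 5*18 - 45 = 45, d_3 = (2255 - 45^2)/5 = 230/5 = 46, a_3 = floor((47 + 45)/46) = 2.
  m_4 = 46*2 - 45 = 47, d_4 = (2255 - 47^2)/46 = 46/46 = 1, a_4 = floor((47 + 47)/1) = 94.
  m_5 = 1*94 - 47 = 47, d_5 = (2255 - 47^2)/1 = 46/1 = 46: (m_5, d_5) = (m_1, d_1) = (47, 46), so from here the quotients repeat a_1, ..., a_4; the period length is 4.
Hence the expansion of sqrt(2255) is a_0 = 47 followed by the repeating block 2, 18, 2, 94 (period 4).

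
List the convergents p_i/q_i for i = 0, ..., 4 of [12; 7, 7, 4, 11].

12/1, 85/7, 607/50, 2513/207, 28250/2327

Using the convergent recurrence p_i = a_i*p_{i-1} + p_{i-2}, q_i = a_i*q_{i-1} + q_{i-2} with p_{-2}=0, p_{-1}=1, q_{-2}=1, q_{-1}=0:
  i=0: a_0=12, p_0 = 12*1 + 0 = 12, q_0 = 12*0 + 1 = 1.
  i=1: a_1=7, p_1 = 7*12 + 1 = 85, q_1 = 7*1 + 0 = 7.
  i=2: a_2=7, p_2 = 7*85 + 12 = 607, q_2 = 7*7 + 1 = 50.
  i=3: a_3=4, p_3 = 4*607 + 85 = 2513, q_3 = 4*50 + 7 = 207.
  i=4: a_4=11, p_4 = 11*2513 + 607 = 28250, q_4 = 11*207 + 50 = 2327.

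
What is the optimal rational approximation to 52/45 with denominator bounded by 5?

Expand x = 52/45 as a continued fraction with the Euclidean algorithm:
  52 = 1*45 + 7, so a_0 = 1.
  45 = 6*7 + 3, so a_1 = 6.
  7 = 2*3 + 1, so a_2 = 2.
  3 = 3*1 + 0, so a_3 = 3.
so x = [1; 6, 2, 3].
Convergents (p_i = a_i*p_{i-1} + p_{i-2}, q_i = a_i*q_{i-1} + q_{i-2} with p_{-2}=0, p_{-1}=1, q_{-2}=1, q_{-1}=0), until the denominator exceeds 5:
  i=0: a_0=1, p_0 = 1*1 + 0 = 1, q_0 = 1*0 + 1 = 1.
  i=1: a_1=6, p_1 = 6*1 + 1 = 7, q_1 = 6*1 + 0 = 6.
q_1 = 6 > 5, so the last convergent with denominator <= 5 is p_0/q_0 = 1/1.
The closest fraction with denominator <= 5 is either p_0/q_0 or the intermediate fraction (k*p_0 + p_{-1})/(k*q_0 + q_{-1}) with the largest k >= 1 whose denominator stays <= 5; these approach x as k grows, and every other convergent or intermediate fraction in range is farther away.
Largest k: floor((5 - q_{-1})/q_0) = floor((5 - 0)/1) = 5 (using the seeds p_{-1} = 1, q_{-1} = 0).
That gives (5*1 + 1)/(5*1 + 0) = 6/5.
Compare the errors: |x - 1/1| = |52*1 - 1*45|/(45*1) = 7/45, and |x - 6/5| = |52*5 - 6*45|/(45*5) = 10/225.
Cross-multiplying, 10*45 = 450 < 1575 = 7*225, so 10/225 is smaller: the intermediate fraction 6/5 is closer to x than 1/1.

6/5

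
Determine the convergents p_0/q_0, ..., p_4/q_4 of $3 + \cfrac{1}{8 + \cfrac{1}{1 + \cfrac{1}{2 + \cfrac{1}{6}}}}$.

3/1, 25/8, 28/9, 81/26, 514/165

Using the convergent recurrence p_i = a_i*p_{i-1} + p_{i-2}, q_i = a_i*q_{i-1} + q_{i-2} with p_{-2}=0, p_{-1}=1, q_{-2}=1, q_{-1}=0:
  i=0: a_0=3, p_0 = 3*1 + 0 = 3, q_0 = 3*0 + 1 = 1.
  i=1: a_1=8, p_1 = 8*3 + 1 = 25, q_1 = 8*1 + 0 = 8.
  i=2: a_2=1, p_2 = 1*25 + 3 = 28, q_2 = 1*8 + 1 = 9.
  i=3: a_3=2, p_3 = 2*28 + 25 = 81, q_3 = 2*9 + 8 = 26.
  i=4: a_4=6, p_4 = 6*81 + 28 = 514, q_4 = 6*26 + 9 = 165.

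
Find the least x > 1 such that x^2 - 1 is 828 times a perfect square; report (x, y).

(x, y) = (1151, 40)

First expand sqrt(828) as a continued fraction. With x_i = (sqrt(828) + m_i)/d_i and (m_0, d_0) = (0, 1): a_0 = floor(sqrt(828)) = 28, since 28^2 = 784 <= 828 < 841 = 29^2.
Iterate m_{i+1} = d_i*a_i - m_i, d_{i+1} = (828 - m_{i+1}^2)/d_i, a_{i+1} = floor((a_0 + m_{i+1})/d_{i+1}):
  m_1 = 1*28 - 0 = 28, d_1 = (828 - 28^2)/1 = 44/1 = 44, a_1 = floor((28 + 28)/44) = 1.
  m_2 = 44*1 - 28 = 16, d_2 = (828 - 16^2)/44 = 572/44 = 13, a_2 = floor((28 + 16)/13) = 3.
  m_3 = 13*3 - 16 = 23, d_3 = (828 - 23^2)/13 = 299/13 = 23, a_3 = floor((28 + 23)/23) = 2.
  m_4 = 23*2 - 23 = 23, d_4 = (828 - 23^2)/23 = 299/23 = 13, a_4 = floor((28 + 23)/13) = 3.
  m_5 = 13*3 - 23 = 16, d_5 = (828 - 16^2)/13 = 572/13 = 44, a_5 = floor((28 + 16)/44) = 1.
  m_6 = 44*1 - 16 = 28, d_6 = (828 - 28^2)/44 = 44/44 = 1, a_6 = floor((28 + 28)/1) = 56.
  m_7 = 1*56 - 28 = 28, d_7 = (828 - 28^2)/1 = 44/1 = 44: (m_7, d_7) = (m_1, d_1) = (28, 44), so from here the quotients repeat a_1, ..., a_6; the period length is 6.
So sqrt(828) = [28; (1, 3, 2, 3, 1, 56)] with period length k = 6.
k is even, so the fundamental solution of x^2 - 828y^2 = 1 is (p_{k-1}, q_{k-1}) = (p_5, q_5); compute convergents through index 5.
Convergents (p_i = a_i*p_{i-1} + p_{i-2}, q_i = a_i*q_{i-1} + q_{i-2} with p_{-2}=0, p_{-1}=1, q_{-2}=1, q_{-1}=0):
  i=0: a_0=28, p_0 = 28*1 + 0 = 28, q_0 = 28*0 + 1 = 1.
  i=1: a_1=1, p_1 = 1*28 + 1 = 29, q_1 = 1*1 + 0 = 1.
  i=2: a_2=3, p_2 = 3*29 + 28 = 115, q_2 = 3*1 + 1 = 4.
  i=3: a_3=2, p_3 = 2*115 + 29 = 259, q_3 = 2*4 + 1 = 9.
  i=4: a_4=3, p_4 = 3*259 + 115 = 892, q_4 = 3*9 + 4 = 31.
  i=5: a_5=1, p_5 = 1*892 + 259 = 1151, q_5 = 1*31 + 9 = 40.
Check: 1151^2 - 828*40^2 = 1324801 - 1324800 = 1, so (x, y) = (1151, 40) solves the equation, and by the theorem it is the least positive solution.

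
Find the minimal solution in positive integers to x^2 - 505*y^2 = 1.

First expand sqrt(505) as a continued fraction. With x_i = (sqrt(505) + m_i)/d_i and (m_0, d_0) = (0, 1): a_0 = floor(sqrt(505)) = 22, since 22^2 = 484 <= 505 < 529 = 23^2.
Iterate m_{i+1} = d_i*a_i - m_i, d_{i+1} = (505 - m_{i+1}^2)/d_i, a_{i+1} = floor((a_0 + m_{i+1})/d_{i+1}):
  m_1 = 1*22 - 0 = 22, d_1 = (505 - 22^2)/1 = 21/1 = 21, a_1 = floor((22 + 22)/21) = 2.
  m_2 = 21*2 - 22 = 20, d_2 = (505 - 20^2)/21 = 105/21 = 5, a_2 = floor((22 + 20)/5) = 8.
  m_3 = 5*8 - 20 = 20, d_3 = (505 - 20^2)/5 = 105/5 = 21, a_3 = floor((22 + 20)/21) = 2.
  m_4 = 21*2 - 20 = 22, d_4 = (505 - 22^2)/21 = 21/21 = 1, a_4 = floor((22 + 22)/1) = 44.
  m_5 = 1*44 - 22 = 22, d_5 = (505 - 22^2)/1 = 21/1 = 21: (m_5, d_5) = (m_1, d_1) = (22, 21), so from here the quotients repeat a_1, ..., a_4; the period length is 4.
So sqrt(505) = [22; (2, 8, 2, 44)] with period length k = 4.
k is even, so the fundamental solution of x^2 - 505y^2 = 1 is (p_{k-1}, q_{k-1}) = (p_3, q_3); compute convergents through index 3.
Convergents (p_i = a_i*p_{i-1} + p_{i-2}, q_i = a_i*q_{i-1} + q_{i-2} with p_{-2}=0, p_{-1}=1, q_{-2}=1, q_{-1}=0):
  i=0: a_0=22, p_0 = 22*1 + 0 = 22, q_0 = 22*0 + 1 = 1.
  i=1: a_1=2, p_1 = 2*22 + 1 = 45, q_1 = 2*1 + 0 = 2.
  i=2: a_2=8, p_2 = 8*45 + 22 = 382, q_2 = 8*2 + 1 = 17.
  i=3: a_3=2, p_3 = 2*382 + 45 = 809, q_3 = 2*17 + 2 = 36.
Check: 809^2 - 505*36^2 = 654481 - 654480 = 1, so (x, y) = (809, 36) solves the equation, and by the theorem it is the least positive solution.

(x, y) = (809, 36)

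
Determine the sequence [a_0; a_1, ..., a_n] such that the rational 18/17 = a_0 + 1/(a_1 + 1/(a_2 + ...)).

Run the Euclidean algorithm on 18 and 17; the successive quotients are the partial quotients a_0, a_1, ... (each step inverts the fractional part left over by the previous one):
  18 = 1*17 + 1, so a_0 = 1.
  17 = 17*1 + 0, so a_1 = 17.
The remainder reaches 0 after 2 divisions, so the expansion has 2 partial quotients, read off in order.

[1; 17]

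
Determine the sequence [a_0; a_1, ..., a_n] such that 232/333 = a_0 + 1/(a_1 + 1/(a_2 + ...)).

Run the Euclidean algorithm on 232 and 333; the successive quotients are the partial quotients a_0, a_1, ... (each step inverts the fractional part left over by the previous one):
  232 = 0*333 + 232, so a_0 = 0.
  333 = 1*232 + 101, so a_1 = 1.
  232 = 2*101 + 30, so a_2 = 2.
  101 = 3*30 + 11, so a_3 = 3.
  30 = 2*11 + 8, so a_4 = 2.
  11 = 1*8 + 3, so a_5 = 1.
  8 = 2*3 + 2, so a_6 = 2.
  3 = 1*2 + 1, so a_7 = 1.
  2 = 2*1 + 0, so a_8 = 2.
The remainder reaches 0 after 9 divisions, so the expansion has 9 partial quotients, read off in order.

[0; 1, 2, 3, 2, 1, 2, 1, 2]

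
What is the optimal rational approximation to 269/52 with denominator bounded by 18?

Expand x = 269/52 as a continued fraction with the Euclidean algorithm:
  269 = 5*52 + 9, so a_0 = 5.
  52 = 5*9 + 7, so a_1 = 5.
  9 = 1*7 + 2, so a_2 = 1.
  7 = 3*2 + 1, so a_3 = 3.
  2 = 2*1 + 0, so a_4 = 2.
so x = [5; 5, 1, 3, 2].
Convergents (p_i = a_i*p_{i-1} + p_{i-2}, q_i = a_i*q_{i-1} + q_{i-2} with p_{-2}=0, p_{-1}=1, q_{-2}=1, q_{-1}=0), until the denominator exceeds 18:
  i=0: a_0=5, p_0 = 5*1 + 0 = 5, q_0 = 5*0 + 1 = 1.
  i=1: a_1=5, p_1 = 5*5 + 1 = 26, q_1 = 5*1 + 0 = 5.
  i=2: a_2=1, p_2 = 1*26 + 5 = 31, q_2 = 1*5 + 1 = 6.
  i=3: a_3=3, p_3 = 3*31 + 26 = 119, q_3 = 3*6 + 5 = 23.
q_3 = 23 > 18, so the last convergent with denominator <= 18 is p_2/q_2 = 31/6.
The closest fraction with denominator <= 18 is either p_2/q_2 or the intermediate fraction (k*p_2 + p_1)/(k*q_2 + q_1) with the largest k >= 1 whose denominator stays <= 18; these approach x as k grows, and every other convergent or intermediate fraction in range is farther away.
Largest k: floor((18 - q_1)/q_2) = floor((18 - 5)/6) = 2.
That gives (2*31 + 26)/(2*6 + 5) = 88/17.
Compare the errors: |x - 31/6| = |269*6 - 31*52|/(52*6) = 2/312, and |x - 88/17| = |269*17 - 88*52|/(52*17) = 3/884.
Cross-multiplying, 3*312 = 936 < 1768 = 2*884, so 3/884 is smaller: the intermediate fraction 88/17 is closer to x than 31/6.

88/17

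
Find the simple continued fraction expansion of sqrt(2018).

[44; (1, 11, 1, 5, 2, 44, 2, 5, 1, 11, 1, 88)]

Write x_i = (sqrt(2018) + m_i)/d_i with (m_0, d_0) = (0, 1). a_0 = floor(sqrt(2018)) = 44, since 44^2 = 1936 <= 2018 < 2025 = 45^2.
Iterate m_{i+1} = d_i*a_i - m_i, d_{i+1} = (2018 - m_{i+1}^2)/d_i, a_{i+1} = floor((a_0 + m_{i+1})/d_{i+1}):
  m_1 = 1*44 - 0 = 44, d_1 = (2018 - 44^2)/1 = 82/1 = 82, a_1 = floor((44 + 44)/82) = 1.
  m_2 = 82*1 - 44 = 38, d_2 = (2018 - 38^2)/82 = 574/82 = 7, a_2 = floor((44 + 38)/7) = 11.
  m_3 = 7*11 - 38 = 39, d_3 = (2018 - 39^2)/7 = 497/7 = 71, a_3 = floor((44 + 39)/71) = 1.
  m_4 = 71*1 - 39 = 32, d_4 = (2018 - 32^2)/71 = 994/71 = 14, a_4 = floor((44 + 32)/14) = 5.
  m_5 = 14*5 - 32 = 38, d_5 = (2018 - 38^2)/14 = 574/14 = 41, a_5 = floor((44 + 38)/41) = 2.
  m_6 = 41*2 - 38 = 44, d_6 = (2018 - 44^2)/41 = 82/41 = 2, a_6 = floor((44 + 44)/2) = 44.
  m_7 = 2*44 - 44 = 44, d_7 = (2018 - 44^2)/2 = 82/2 = 41, a_7 = floor((44 + 44)/41) = 2.
  m_8 = 41*2 - 44 = 38, d_8 = (2018 - 38^2)/41 = 574/41 = 14, a_8 = floor((44 + 38)/14) = 5.
  m_9 = 14*5 - 38 = 32, d_9 = (2018 - 32^2)/14 = 994/14 = 71, a_9 = floor((44 + 32)/71) = 1.
  m_10 = 71*1 - 32 = 39, d_10 = (2018 - 39^2)/71 = 497/71 = 7, a_10 = floor((44 + 39)/7) = 11.
  m_11 = 7*11 - 39 = 38, d_11 = (2018 - 38^2)/7 = 574/7 = 82, a_11 = floor((44 + 38)/82) = 1.
  m_12 = 82*1 - 38 = 44, d_12 = (2018 - 44^2)/82 = 82/82 = 1, a_12 = floor((44 + 44)/1) = 88.
  m_13 = 1*88 - 44 = 44, d_13 = (2018 - 44^2)/1 = 82/1 = 82: (m_13, d_13) = (m_1, d_1) = (44, 82), so from here the quotients repeat a_1, ..., a_12; the period length is 12.
Hence the expansion of sqrt(2018) is a_0 = 44 followed by the repeating block 1, 11, 1, 5, 2, 44, 2, 5, 1, 11, 1, 88 (period 12).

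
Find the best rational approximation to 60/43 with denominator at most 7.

Expand x = 60/43 as a continued fraction with the Euclidean algorithm:
  60 = 1*43 + 17, so a_0 = 1.
  43 = 2*17 + 9, so a_1 = 2.
  17 = 1*9 + 8, so a_2 = 1.
  9 = 1*8 + 1, so a_3 = 1.
  8 = 8*1 + 0, so a_4 = 8.
so x = [1; 2, 1, 1, 8].
Convergents (p_i = a_i*p_{i-1} + p_{i-2}, q_i = a_i*q_{i-1} + q_{i-2} with p_{-2}=0, p_{-1}=1, q_{-2}=1, q_{-1}=0), until the denominator exceeds 7:
  i=0: a_0=1, p_0 = 1*1 + 0 = 1, q_0 = 1*0 + 1 = 1.
  i=1: a_1=2, p_1 = 2*1 + 1 = 3, q_1 = 2*1 + 0 = 2.
  i=2: a_2=1, p_2 = 1*3 + 1 = 4, q_2 = 1*2 + 1 = 3.
  i=3: a_3=1, p_3 = 1*4 + 3 = 7, q_3 = 1*3 + 2 = 5.
  i=4: a_4=8, p_4 = 8*7 + 4 = 60, q_4 = 8*5 + 3 = 43.
q_4 = 43 > 7, so the last convergent with denominator <= 7 is p_3/q_3 = 7/5.
The closest fraction with denominator <= 7 is either p_3/q_3 or the intermediate fraction (k*p_3 + p_2)/(k*q_3 + q_2) with the largest k >= 1 whose denominator stays <= 7; these approach x as k grows, and every other convergent or intermediate fraction in range is farther away.
Largest k: floor((7 - q_2)/q_3) = floor((7 - 3)/5) = 0.
Since k = 0, no intermediate fraction beyond p_3/q_3 has denominator <= 7, so the convergent 7/5 is the closest (its error is |60*5 - 7*43|/(43*5) = 1/215).

7/5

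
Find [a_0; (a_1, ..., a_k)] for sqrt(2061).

Write x_i = (sqrt(2061) + m_i)/d_i with (m_0, d_0) = (0, 1). a_0 = floor(sqrt(2061)) = 45, since 45^2 = 2025 <= 2061 < 2116 = 46^2.
Iterate m_{i+1} = d_i*a_i - m_i, d_{i+1} = (2061 - m_{i+1}^2)/d_i, a_{i+1} = floor((a_0 + m_{i+1})/d_{i+1}):
  m_1 = 1*45 - 0 = 45, d_1 = (2061 - 45^2)/1 = 36/1 = 36, a_1 = floor((45 + 45)/36) = 2.
  m_2 = 36*2 - 45 = 27, d_2 = (2061 - 27^2)/36 = 1332/36 = 37, a_2 = floor((45 + 27)/37) = 1.
  m_3 = 37*1 - 27 = 10, d_3 = (2061 - 10^2)/37 = 1961/37 = 53, a_3 = floor((45 + 10)/53) = 1.
  m_4 = 53*1 - 10 = 43, d_4 = (2061 - 43^2)/53 = 212/53 = 4, a_4 = floor((45 + 43)/4) = 22.
  m_5 = 4*22 - 43 = 45, d_5 = (2061 - 45^2)/4 = 36/4 = 9, a_5 = floor((45 + 45)/9) = 10.
  m_6 = 9*10 - 45 = 45, d_6 = (2061 - 45^2)/9 = 36/9 = 4, a_6 = floor((45 + 45)/4) = 22.
  m_7 = 4*22 - 45 = 43, d_7 = (2061 - 43^2)/4 = 212/4 = 53, a_7 = floor((45 + 43)/53) = 1.
  m_8 = 53*1 - 43 = 10, d_8 = (2061 - 10^2)/53 = 1961/53 = 37, a_8 = floor((45 + 10)/37) = 1.
  m_9 = 37*1 - 10 = 27, d_9 = (2061 - 27^2)/37 = 1332/37 = 36, a_9 = floor((45 + 27)/36) = 2.
  m_10 = 36*2 - 27 = 45, d_10 = (2061 - 45^2)/36 = 36/36 = 1, a_10 = floor((45 + 45)/1) = 90.
  m_11 = 1*90 - 45 = 45, d_11 = (2061 - 45^2)/1 = 36/1 = 36: (m_11, d_11) = (m_1, d_1) = (45, 36), so from here the quotients repeat a_1, ..., a_10; the period length is 10.
Hence the expansion of sqrt(2061) is a_0 = 45 followed by the repeating block 2, 1, 1, 22, 10, 22, 1, 1, 2, 90 (period 10).

[45; (2, 1, 1, 22, 10, 22, 1, 1, 2, 90)]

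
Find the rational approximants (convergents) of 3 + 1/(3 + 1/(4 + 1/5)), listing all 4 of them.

3/1, 10/3, 43/13, 225/68

Using the convergent recurrence p_i = a_i*p_{i-1} + p_{i-2}, q_i = a_i*q_{i-1} + q_{i-2} with p_{-2}=0, p_{-1}=1, q_{-2}=1, q_{-1}=0:
  i=0: a_0=3, p_0 = 3*1 + 0 = 3, q_0 = 3*0 + 1 = 1.
  i=1: a_1=3, p_1 = 3*3 + 1 = 10, q_1 = 3*1 + 0 = 3.
  i=2: a_2=4, p_2 = 4*10 + 3 = 43, q_2 = 4*3 + 1 = 13.
  i=3: a_3=5, p_3 = 5*43 + 10 = 225, q_3 = 5*13 + 3 = 68.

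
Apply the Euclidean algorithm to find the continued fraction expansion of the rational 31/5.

[6; 5]

Run the Euclidean algorithm on 31 and 5; the successive quotients are the partial quotients a_0, a_1, ... (each step inverts the fractional part left over by the previous one):
  31 = 6*5 + 1, so a_0 = 6.
  5 = 5*1 + 0, so a_1 = 5.
The remainder reaches 0 after 2 divisions, so the expansion has 2 partial quotients, read off in order.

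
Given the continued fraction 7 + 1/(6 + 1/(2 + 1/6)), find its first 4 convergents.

Using the convergent recurrence p_i = a_i*p_{i-1} + p_{i-2}, q_i = a_i*q_{i-1} + q_{i-2} with p_{-2}=0, p_{-1}=1, q_{-2}=1, q_{-1}=0:
  i=0: a_0=7, p_0 = 7*1 + 0 = 7, q_0 = 7*0 + 1 = 1.
  i=1: a_1=6, p_1 = 6*7 + 1 = 43, q_1 = 6*1 + 0 = 6.
  i=2: a_2=2, p_2 = 2*43 + 7 = 93, q_2 = 2*6 + 1 = 13.
  i=3: a_3=6, p_3 = 6*93 + 43 = 601, q_3 = 6*13 + 6 = 84.

7/1, 43/6, 93/13, 601/84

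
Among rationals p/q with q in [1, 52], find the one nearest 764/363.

Expand x = 764/363 as a continued fraction with the Euclidean algorithm:
  764 = 2*363 + 38, so a_0 = 2.
  363 = 9*38 + 21, so a_1 = 9.
  38 = 1*21 + 17, so a_2 = 1.
  21 = 1*17 + 4, so a_3 = 1.
  17 = 4*4 + 1, so a_4 = 4.
  4 = 4*1 + 0, so a_5 = 4.
so x = [2; 9, 1, 1, 4, 4].
Convergents (p_i = a_i*p_{i-1} + p_{i-2}, q_i = a_i*q_{i-1} + q_{i-2} with p_{-2}=0, p_{-1}=1, q_{-2}=1, q_{-1}=0), until the denominator exceeds 52:
  i=0: a_0=2, p_0 = 2*1 + 0 = 2, q_0 = 2*0 + 1 = 1.
  i=1: a_1=9, p_1 = 9*2 + 1 = 19, q_1 = 9*1 + 0 = 9.
  i=2: a_2=1, p_2 = 1*19 + 2 = 21, q_2 = 1*9 + 1 = 10.
  i=3: a_3=1, p_3 = 1*21 + 19 = 40, q_3 = 1*10 + 9 = 19.
  i=4: a_4=4, p_4 = 4*40 + 21 = 181, q_4 = 4*19 + 10 = 86.
q_4 = 86 > 52, so the last convergent with denominator <= 52 is p_3/q_3 = 40/19.
The closest fraction with denominator <= 52 is either p_3/q_3 or the intermediate fraction (k*p_3 + p_2)/(k*q_3 + q_2) with the largest k >= 1 whose denominator stays <= 52; these approach x as k grows, and every other convergent or intermediate fraction in range is farther away.
Largest k: floor((52 - q_2)/q_3) = floor((52 - 10)/19) = 2.
That gives (2*40 + 21)/(2*19 + 10) = 101/48.
Compare the errors: |x - 40/19| = |764*19 - 40*363|/(363*19) = 4/6897, and |x - 101/48| = |764*48 - 101*363|/(363*48) = 9/17424.
Cross-multiplying, 9*6897 = 62073 < 69696 = 4*17424, so 9/17424 is smaller: the intermediate fraction 101/48 is closer to x than 40/19.

101/48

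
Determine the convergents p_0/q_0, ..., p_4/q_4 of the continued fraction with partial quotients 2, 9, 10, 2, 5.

Using the convergent recurrence p_i = a_i*p_{i-1} + p_{i-2}, q_i = a_i*q_{i-1} + q_{i-2} with p_{-2}=0, p_{-1}=1, q_{-2}=1, q_{-1}=0:
  i=0: a_0=2, p_0 = 2*1 + 0 = 2, q_0 = 2*0 + 1 = 1.
  i=1: a_1=9, p_1 = 9*2 + 1 = 19, q_1 = 9*1 + 0 = 9.
  i=2: a_2=10, p_2 = 10*19 + 2 = 192, q_2 = 10*9 + 1 = 91.
  i=3: a_3=2, p_3 = 2*192 + 19 = 403, q_3 = 2*91 + 9 = 191.
  i=4: a_4=5, p_4 = 5*403 + 192 = 2207, q_4 = 5*191 + 91 = 1046.

2/1, 19/9, 192/91, 403/191, 2207/1046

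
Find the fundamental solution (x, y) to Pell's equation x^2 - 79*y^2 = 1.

First expand sqrt(79) as a continued fraction. With x_i = (sqrt(79) + m_i)/d_i and (m_0, d_0) = (0, 1): a_0 = floor(sqrt(79)) = 8, since 8^2 = 64 <= 79 < 81 = 9^2.
Iterate m_{i+1} = d_i*a_i - m_i, d_{i+1} = (79 - m_{i+1}^2)/d_i, a_{i+1} = floor((a_0 + m_{i+1})/d_{i+1}):
  m_1 = 1*8 - 0 = 8, d_1 = (79 - 8^2)/1 = 15/1 = 15, a_1 = floor((8 + 8)/15) = 1.
  m_2 = 15*1 - 8 = 7, d_2 = (79 - 7^2)/15 = 30/15 = 2, a_2 = floor((8 + 7)/2) = 7.
  m_3 = 2*7 - 7 = 7, d_3 = (79 - 7^2)/2 = 30/2 = 15, a_3 = floor((8 + 7)/15) = 1.
  m_4 = 15*1 - 7 = 8, d_4 = (79 - 8^2)/15 = 15/15 = 1, a_4 = floor((8 + 8)/1) = 16.
  m_5 = 1*16 - 8 = 8, d_5 = (79 - 8^2)/1 = 15/1 = 15: (m_5, d_5) = (m_1, d_1) = (8, 15), so from here the quotients repeat a_1, ..., a_4; the period length is 4.
So sqrt(79) = [8; (1, 7, 1, 16)] with period length k = 4.
k is even, so the fundamental solution of x^2 - 79y^2 = 1 is (p_{k-1}, q_{k-1}) = (p_3, q_3); compute convergents through index 3.
Convergents (p_i = a_i*p_{i-1} + p_{i-2}, q_i = a_i*q_{i-1} + q_{i-2} with p_{-2}=0, p_{-1}=1, q_{-2}=1, q_{-1}=0):
  i=0: a_0=8, p_0 = 8*1 + 0 = 8, q_0 = 8*0 + 1 = 1.
  i=1: a_1=1, p_1 = 1*8 + 1 = 9, q_1 = 1*1 + 0 = 1.
  i=2: a_2=7, p_2 = 7*9 + 8 = 71, q_2 = 7*1 + 1 = 8.
  i=3: a_3=1, p_3 = 1*71 + 9 = 80, q_3 = 1*8 + 1 = 9.
Check: 80^2 - 79*9^2 = 6400 - 6399 = 1, so (x, y) = (80, 9) solves the equation, and by the theorem it is the least positive solution.

(x, y) = (80, 9)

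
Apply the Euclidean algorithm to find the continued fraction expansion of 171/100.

[1; 1, 2, 2, 4, 3]

Run the Euclidean algorithm on 171 and 100; the successive quotients are the partial quotients a_0, a_1, ... (each step inverts the fractional part left over by the previous one):
  171 = 1*100 + 71, so a_0 = 1.
  100 = 1*71 + 29, so a_1 = 1.
  71 = 2*29 + 13, so a_2 = 2.
  29 = 2*13 + 3, so a_3 = 2.
  13 = 4*3 + 1, so a_4 = 4.
  3 = 3*1 + 0, so a_5 = 3.
The remainder reaches 0 after 6 divisions, so the expansion has 6 partial quotients, read off in order.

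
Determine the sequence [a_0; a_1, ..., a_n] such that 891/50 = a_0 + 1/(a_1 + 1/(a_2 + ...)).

Run the Euclidean algorithm on 891 and 50; the successive quotients are the partial quotients a_0, a_1, ... (each step inverts the fractional part left over by the previous one):
  891 = 17*50 + 41, so a_0 = 17.
  50 = 1*41 + 9, so a_1 = 1.
  41 = 4*9 + 5, so a_2 = 4.
  9 = 1*5 + 4, so a_3 = 1.
  5 = 1*4 + 1, so a_4 = 1.
  4 = 4*1 + 0, so a_5 = 4.
The remainder reaches 0 after 6 divisions, so the expansion has 6 partial quotients, read off in order.

[17; 1, 4, 1, 1, 4]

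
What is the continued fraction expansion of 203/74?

Run the Euclidean algorithm on 203 and 74; the successive quotients are the partial quotients a_0, a_1, ... (each step inverts the fractional part left over by the previous one):
  203 = 2*74 + 55, so a_0 = 2.
  74 = 1*55 + 19, so a_1 = 1.
  55 = 2*19 + 17, so a_2 = 2.
  19 = 1*17 + 2, so a_3 = 1.
  17 = 8*2 + 1, so a_4 = 8.
  2 = 2*1 + 0, so a_5 = 2.
The remainder reaches 0 after 6 divisions, so the expansion has 6 partial quotients, read off in order.

[2; 1, 2, 1, 8, 2]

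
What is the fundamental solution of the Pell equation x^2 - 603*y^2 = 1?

First expand sqrt(603) as a continued fraction. With x_i = (sqrt(603) + m_i)/d_i and (m_0, d_0) = (0, 1): a_0 = floor(sqrt(603)) = 24, since 24^2 = 576 <= 603 < 625 = 25^2.
Iterate m_{i+1} = d_i*a_i - m_i, d_{i+1} = (603 - m_{i+1}^2)/d_i, a_{i+1} = floor((a_0 + m_{i+1})/d_{i+1}):
  m_1 = 1*24 - 0 = 24, d_1 = (603 - 24^2)/1 = 27/1 = 27, a_1 = floor((24 + 24)/27) = 1.
  m_2 = 27*1 - 24 = 3, d_2 = (603 - 3^2)/27 = 594/27 = 22, a_2 = floor((24 + 3)/22) = 1.
  m_3 = 22*1 - 3 = 19, d_3 = (603 - 19^2)/22 = 242/22 = 11, a_3 = floor((24 + 19)/11) = 3.
  m_4 = 11*3 - 19 = 14, d_4 = (603 - 14^2)/11 = 407/11 = 37, a_4 = floor((24 + 14)/37) = 1.
  m_5 = 37*1 - 14 = 23, d_5 = (603 - 23^2)/37 = 74/37 = 2, a_5 = floor((24 + 23)/2) = 23.
  m_6 = 2*23 - 23 = 23, d_6 = (603 - 23^2)/2 = 74/2 = 37, a_6 = floor((24 + 23)/37) = 1.
  m_7 = 37*1 - 23 = 14, d_7 = (603 - 14^2)/37 = 407/37 = 11, a_7 = floor((24 + 14)/11) = 3.
  m_8 = 11*3 - 14 = 19, d_8 = (603 - 19^2)/11 = 242/11 = 22, a_8 = floor((24 + 19)/22) = 1.
  m_9 = 22*1 - 19 = 3, d_9 = (603 - 3^2)/22 = 594/22 = 27, a_9 = floor((24 + 3)/27) = 1.
  m_10 = 27*1 - 3 = 24, d_10 = (603 - 24^2)/27 = 27/27 = 1, a_10 = floor((24 + 24)/1) = 48.
  m_11 = 1*48 - 24 = 24, d_11 = (603 - 24^2)/1 = 27/1 = 27: (m_11, d_11) = (m_1, d_1) = (24, 27), so from here the quotients repeat a_1, ..., a_10; the period length is 10.
So sqrt(603) = [24; (1, 1, 3, 1, 23, 1, 3, 1, 1, 48)] with period length k = 10.
k is even, so the fundamental solution of x^2 - 603y^2 = 1 is (p_{k-1}, q_{k-1}) = (p_9, q_9); compute convergents through index 9.
Convergents (p_i = a_i*p_{i-1} + p_{i-2}, q_i = a_i*q_{i-1} + q_{i-2} with p_{-2}=0, p_{-1}=1, q_{-2}=1, q_{-1}=0):
  i=0: a_0=24, p_0 = 24*1 + 0 = 24, q_0 = 24*0 + 1 = 1.
  i=1: a_1=1, p_1 = 1*24 + 1 = 25, q_1 = 1*1 + 0 = 1.
  i=2: a_2=1, p_2 = 1*25 + 24 = 49, q_2 = 1*1 + 1 = 2.
  i=3: a_3=3, p_3 = 3*49 + 25 = 172, q_3 = 3*2 + 1 = 7.
  i=4: a_4=1, p_4 = 1*172 + 49 = 221, q_4 = 1*7 + 2 = 9.
  i=5: a_5=23, p_5 = 23*221 + 172 = 5255, q_5 = 23*9 + 7 = 214.
  i=6: a_6=1, p_6 = 1*5255 + 221 = 5476, q_6 = 1*214 + 9 = 223.
  i=7: a_7=3, p_7 = 3*5476 + 5255 = 21683, q_7 = 3*223 + 214 = 883.
  i=8: a_8=1, p_8 = 1*21683 + 5476 = 27159, q_8 = 1*883 + 223 = 1106.
  i=9: a_9=1, p_9 = 1*27159 + 21683 = 48842, q_9 = 1*1106 + 883 = 1989.
Check: 48842^2 - 603*1989^2 = 2385540964 - 2385540963 = 1, so (x, y) = (48842, 1989) solves the equation, and by the theorem it is the least positive solution.

(x, y) = (48842, 1989)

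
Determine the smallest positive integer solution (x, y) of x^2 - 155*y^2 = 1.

First expand sqrt(155) as a continued fraction. With x_i = (sqrt(155) + m_i)/d_i and (m_0, d_0) = (0, 1): a_0 = floor(sqrt(155)) = 12, since 12^2 = 144 <= 155 < 169 = 13^2.
Iterate m_{i+1} = d_i*a_i - m_i, d_{i+1} = (155 - m_{i+1}^2)/d_i, a_{i+1} = floor((a_0 + m_{i+1})/d_{i+1}):
  m_1 = 1*12 - 0 = 12, d_1 = (155 - 12^2)/1 = 11/1 = 11, a_1 = floor((12 + 12)/11) = 2.
  m_2 = 11*2 - 12 = 10, d_2 = (155 - 10^2)/11 = 55/11 = 5, a_2 = floor((12 + 10)/5) = 4.
  m_3 = 5*4 - 10 = 10, d_3 = (155 - 10^2)/5 = 55/5 = 11, a_3 = floor((12 + 10)/11) = 2.
  m_4 = 11*2 - 10 = 12, d_4 = (155 - 12^2)/11 = 11/11 = 1, a_4 = floor((12 + 12)/1) = 24.
  m_5 = 1*24 - 12 = 12, d_5 = (155 - 12^2)/1 = 11/1 = 11: (m_5, d_5) = (m_1, d_1) = (12, 11), so from here the quotients repeat a_1, ..., a_4; the period length is 4.
So sqrt(155) = [12; (2, 4, 2, 24)] with period length k = 4.
k is even, so the fundamental solution of x^2 - 155y^2 = 1 is (p_{k-1}, q_{k-1}) = (p_3, q_3); compute convergents through index 3.
Convergents (p_i = a_i*p_{i-1} + p_{i-2}, q_i = a_i*q_{i-1} + q_{i-2} with p_{-2}=0, p_{-1}=1, q_{-2}=1, q_{-1}=0):
  i=0: a_0=12, p_0 = 12*1 + 0 = 12, q_0 = 12*0 + 1 = 1.
  i=1: a_1=2, p_1 = 2*12 + 1 = 25, q_1 = 2*1 + 0 = 2.
  i=2: a_2=4, p_2 = 4*25 + 12 = 112, q_2 = 4*2 + 1 = 9.
  i=3: a_3=2, p_3 = 2*112 + 25 = 249, q_3 = 2*9 + 2 = 20.
Check: 249^2 - 155*20^2 = 62001 - 62000 = 1, so (x, y) = (249, 20) solves the equation, and by the theorem it is the least positive solution.

(x, y) = (249, 20)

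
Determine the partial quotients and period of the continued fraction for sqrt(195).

[13; (1, 26)]

Write x_i = (sqrt(195) + m_i)/d_i with (m_0, d_0) = (0, 1). a_0 = floor(sqrt(195)) = 13, since 13^2 = 169 <= 195 < 196 = 14^2.
Iterate m_{i+1} = d_i*a_i - m_i, d_{i+1} = (195 - m_{i+1}^2)/d_i, a_{i+1} = floor((a_0 + m_{i+1})/d_{i+1}):
  m_1 = 1*13 - 0 = 13, d_1 = (195 - 13^2)/1 = 26/1 = 26, a_1 = floor((13 + 13)/26) = 1.
  m_2 = 26*1 - 13 = 13, d_2 = (195 - 13^2)/26 = 26/26 = 1, a_2 = floor((13 + 13)/1) = 26.
  m_3 = 1*26 - 13 = 13, d_3 = (195 - 13^2)/1 = 26/1 = 26: (m_3, d_3) = (m_1, d_1) = (13, 26), so from here the quotients repeat a_1, a_2; the period length is 2.
Hence the expansion of sqrt(195) is a_0 = 13 followed by the repeating block 1, 26 (period 2).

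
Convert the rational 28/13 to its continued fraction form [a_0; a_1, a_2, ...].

[2; 6, 2]

Run the Euclidean algorithm on 28 and 13; the successive quotients are the partial quotients a_0, a_1, ... (each step inverts the fractional part left over by the previous one):
  28 = 2*13 + 2, so a_0 = 2.
  13 = 6*2 + 1, so a_1 = 6.
  2 = 2*1 + 0, so a_2 = 2.
The remainder reaches 0 after 3 divisions, so the expansion has 3 partial quotients, read off in order.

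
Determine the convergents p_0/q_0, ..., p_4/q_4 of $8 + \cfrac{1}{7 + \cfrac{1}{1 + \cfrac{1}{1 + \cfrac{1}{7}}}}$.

8/1, 57/7, 65/8, 122/15, 919/113

Using the convergent recurrence p_i = a_i*p_{i-1} + p_{i-2}, q_i = a_i*q_{i-1} + q_{i-2} with p_{-2}=0, p_{-1}=1, q_{-2}=1, q_{-1}=0:
  i=0: a_0=8, p_0 = 8*1 + 0 = 8, q_0 = 8*0 + 1 = 1.
  i=1: a_1=7, p_1 = 7*8 + 1 = 57, q_1 = 7*1 + 0 = 7.
  i=2: a_2=1, p_2 = 1*57 + 8 = 65, q_2 = 1*7 + 1 = 8.
  i=3: a_3=1, p_3 = 1*65 + 57 = 122, q_3 = 1*8 + 7 = 15.
  i=4: a_4=7, p_4 = 7*122 + 65 = 919, q_4 = 7*15 + 8 = 113.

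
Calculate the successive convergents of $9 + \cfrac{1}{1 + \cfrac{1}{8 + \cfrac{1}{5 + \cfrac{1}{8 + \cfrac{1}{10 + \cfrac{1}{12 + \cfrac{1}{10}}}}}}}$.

Using the convergent recurrence p_i = a_i*p_{i-1} + p_{i-2}, q_i = a_i*q_{i-1} + q_{i-2} with p_{-2}=0, p_{-1}=1, q_{-2}=1, q_{-1}=0:
  i=0: a_0=9, p_0 = 9*1 + 0 = 9, q_0 = 9*0 + 1 = 1.
  i=1: a_1=1, p_1 = 1*9 + 1 = 10, q_1 = 1*1 + 0 = 1.
  i=2: a_2=8, p_2 = 8*10 + 9 = 89, q_2 = 8*1 + 1 = 9.
  i=3: a_3=5, p_3 = 5*89 + 10 = 455, q_3 = 5*9 + 1 = 46.
  i=4: a_4=8, p_4 = 8*455 + 89 = 3729, q_4 = 8*46 + 9 = 377.
  i=5: a_5=10, p_5 = 10*3729 + 455 = 37745, q_5 = 10*377 + 46 = 3816.
  i=6: a_6=12, p_6 = 12*37745 + 3729 = 456669, q_6 = 12*3816 + 377 = 46169.
  i=7: a_7=10, p_7 = 10*456669 + 37745 = 4604435, q_7 = 10*46169 + 3816 = 465506.

9/1, 10/1, 89/9, 455/46, 3729/377, 37745/3816, 456669/46169, 4604435/465506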